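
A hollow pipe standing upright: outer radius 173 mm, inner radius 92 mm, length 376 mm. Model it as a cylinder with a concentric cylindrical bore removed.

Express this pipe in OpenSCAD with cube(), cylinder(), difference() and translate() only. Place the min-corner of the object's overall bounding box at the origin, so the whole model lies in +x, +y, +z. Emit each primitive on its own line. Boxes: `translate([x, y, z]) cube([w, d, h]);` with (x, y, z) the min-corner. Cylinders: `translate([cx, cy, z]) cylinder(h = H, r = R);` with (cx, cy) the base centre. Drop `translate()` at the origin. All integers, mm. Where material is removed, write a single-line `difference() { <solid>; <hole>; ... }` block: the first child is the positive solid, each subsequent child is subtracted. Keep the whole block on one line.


difference() { translate([173, 173, 0]) cylinder(h = 376, r = 173); translate([173, 173, 0]) cylinder(h = 376, r = 92); }


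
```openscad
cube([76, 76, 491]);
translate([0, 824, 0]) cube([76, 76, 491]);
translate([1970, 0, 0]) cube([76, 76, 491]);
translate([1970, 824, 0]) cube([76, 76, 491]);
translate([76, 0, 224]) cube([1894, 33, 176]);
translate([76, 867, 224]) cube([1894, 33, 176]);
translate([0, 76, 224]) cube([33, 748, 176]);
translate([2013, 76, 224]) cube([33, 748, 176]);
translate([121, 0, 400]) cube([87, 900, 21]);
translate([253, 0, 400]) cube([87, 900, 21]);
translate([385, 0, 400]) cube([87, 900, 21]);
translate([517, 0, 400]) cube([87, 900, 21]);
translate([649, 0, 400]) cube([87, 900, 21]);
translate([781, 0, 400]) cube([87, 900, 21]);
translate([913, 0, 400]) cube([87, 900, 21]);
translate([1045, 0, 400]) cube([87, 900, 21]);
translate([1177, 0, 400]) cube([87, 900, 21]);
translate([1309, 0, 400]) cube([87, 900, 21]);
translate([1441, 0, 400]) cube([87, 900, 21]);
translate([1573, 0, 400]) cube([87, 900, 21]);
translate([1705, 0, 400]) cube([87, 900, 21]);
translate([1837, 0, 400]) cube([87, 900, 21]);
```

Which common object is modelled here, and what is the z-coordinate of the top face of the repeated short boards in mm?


A bed frame. The slat-top height is 421 mm.

Four posts, four rails, and a row of slats — a bed frame. Slats sit on the rails at z = 224 + 176 = 400; with slat thickness 21, the top is 421 mm.


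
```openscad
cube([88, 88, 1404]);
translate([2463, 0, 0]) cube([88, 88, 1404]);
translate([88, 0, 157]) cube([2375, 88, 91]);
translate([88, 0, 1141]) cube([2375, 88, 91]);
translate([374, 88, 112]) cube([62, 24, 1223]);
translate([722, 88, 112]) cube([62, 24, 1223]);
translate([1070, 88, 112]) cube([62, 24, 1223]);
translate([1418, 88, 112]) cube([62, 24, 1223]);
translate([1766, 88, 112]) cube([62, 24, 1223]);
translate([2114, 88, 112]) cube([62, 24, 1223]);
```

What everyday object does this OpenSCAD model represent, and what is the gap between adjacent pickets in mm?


A fence section. The picket gap is 286 mm.

Two posts, two rails, 6 pickets — a fence section. Span 2375 mm holds 6 pickets of 62 mm with 7 equal gaps: ⌊(2375 − 6·62) / 7⌋ = 286 mm.


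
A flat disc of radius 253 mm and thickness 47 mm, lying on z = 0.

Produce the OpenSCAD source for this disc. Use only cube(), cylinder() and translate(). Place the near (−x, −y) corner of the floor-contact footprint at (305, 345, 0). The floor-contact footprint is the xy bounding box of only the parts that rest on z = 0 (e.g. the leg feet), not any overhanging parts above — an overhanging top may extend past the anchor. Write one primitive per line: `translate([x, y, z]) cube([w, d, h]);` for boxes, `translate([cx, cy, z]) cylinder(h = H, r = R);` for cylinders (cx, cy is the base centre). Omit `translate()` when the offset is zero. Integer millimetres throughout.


translate([558, 598, 0]) cylinder(h = 47, r = 253);


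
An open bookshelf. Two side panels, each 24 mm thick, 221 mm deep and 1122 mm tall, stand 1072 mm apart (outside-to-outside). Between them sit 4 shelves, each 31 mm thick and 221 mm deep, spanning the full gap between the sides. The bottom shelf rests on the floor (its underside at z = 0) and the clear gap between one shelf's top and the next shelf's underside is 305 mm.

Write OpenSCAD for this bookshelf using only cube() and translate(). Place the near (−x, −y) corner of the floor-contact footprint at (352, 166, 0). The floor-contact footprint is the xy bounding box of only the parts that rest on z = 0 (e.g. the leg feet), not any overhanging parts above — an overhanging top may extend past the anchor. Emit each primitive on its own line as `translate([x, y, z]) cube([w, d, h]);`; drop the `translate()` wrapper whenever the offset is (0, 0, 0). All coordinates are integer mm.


translate([352, 166, 0]) cube([24, 221, 1122]);
translate([1400, 166, 0]) cube([24, 221, 1122]);
translate([376, 166, 0]) cube([1024, 221, 31]);
translate([376, 166, 336]) cube([1024, 221, 31]);
translate([376, 166, 672]) cube([1024, 221, 31]);
translate([376, 166, 1008]) cube([1024, 221, 31]);


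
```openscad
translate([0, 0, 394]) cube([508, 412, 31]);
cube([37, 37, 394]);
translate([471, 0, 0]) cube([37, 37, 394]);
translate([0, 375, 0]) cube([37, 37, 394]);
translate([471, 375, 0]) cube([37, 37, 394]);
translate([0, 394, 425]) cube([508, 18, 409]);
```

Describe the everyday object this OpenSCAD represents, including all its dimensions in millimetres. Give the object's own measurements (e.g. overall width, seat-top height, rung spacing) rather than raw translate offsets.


A chair. The seat is a 508×412×31 mm slab with its top at z = 425 mm, on four 37×37 mm corner legs (flush with the seat edges, standing on z = 0). A flat backrest 18 mm thick, 409 mm tall, spans the full seat width and rises from the seat top along its +y edge, rear face flush with the rear of the seat.


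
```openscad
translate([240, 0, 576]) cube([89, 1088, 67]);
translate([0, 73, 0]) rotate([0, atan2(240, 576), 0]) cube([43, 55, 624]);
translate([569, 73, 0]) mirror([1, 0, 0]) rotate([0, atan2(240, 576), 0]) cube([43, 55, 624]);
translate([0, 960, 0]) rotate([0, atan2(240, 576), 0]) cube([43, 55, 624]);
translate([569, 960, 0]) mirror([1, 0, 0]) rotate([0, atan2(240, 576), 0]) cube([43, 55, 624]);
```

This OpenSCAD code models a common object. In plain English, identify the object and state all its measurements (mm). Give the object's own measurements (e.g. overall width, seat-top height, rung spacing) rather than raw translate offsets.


A sawhorse. A 89×1088×67 mm beam (x, y, z) sits on two A-frame leg pairs. Each pair is two raked legs of 43×55 mm section (55 mm along y) splaying symmetrically in x. Each leg rises 576 mm vertically over 240 mm of horizontal reach and is 624 mm long along its own axis. Every leg's outer bottom edge rests on the floor and its outer top edge meets a bottom edge of the beam — the left legs (tilting toward +x) meet the beam's −x bottom edge, the right legs (their mirror images, tilting toward −x) meet its +x bottom edge — so the leg tops tuck under the beam, the beam's underside is 576 mm above the floor, and the feet are 569 mm apart outside-to-outside with the beam centred between them. The two leg pairs are set in 73 mm from either end of the beam.


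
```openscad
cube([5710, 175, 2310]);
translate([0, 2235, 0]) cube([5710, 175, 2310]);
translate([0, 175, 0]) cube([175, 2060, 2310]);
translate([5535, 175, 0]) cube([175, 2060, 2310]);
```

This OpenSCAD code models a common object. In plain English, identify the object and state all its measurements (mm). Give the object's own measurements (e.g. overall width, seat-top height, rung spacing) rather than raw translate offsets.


The wall frame of a small rectangular building: four walls, each 2310 mm tall and 175 mm thick, enclosing a footprint 5710 mm (x) by 2410 mm (y) outside-to-outside, with no floor or roof. The front and back walls (the −y and +y sides) span the full width; the two side walls fit between them.


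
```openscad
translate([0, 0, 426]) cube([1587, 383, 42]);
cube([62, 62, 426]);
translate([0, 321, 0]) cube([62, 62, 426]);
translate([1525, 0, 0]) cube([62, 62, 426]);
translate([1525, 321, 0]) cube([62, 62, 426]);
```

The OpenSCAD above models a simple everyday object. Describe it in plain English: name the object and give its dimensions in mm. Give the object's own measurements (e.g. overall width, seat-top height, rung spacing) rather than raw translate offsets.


A long wooden bench with a 1587 mm (x) × 383 mm (y) seat, 42 mm thick, its top surface 468 mm above the floor. Four 62 mm square legs at the seat corners, flush with the edges, run from z = 0 to the seat underside.


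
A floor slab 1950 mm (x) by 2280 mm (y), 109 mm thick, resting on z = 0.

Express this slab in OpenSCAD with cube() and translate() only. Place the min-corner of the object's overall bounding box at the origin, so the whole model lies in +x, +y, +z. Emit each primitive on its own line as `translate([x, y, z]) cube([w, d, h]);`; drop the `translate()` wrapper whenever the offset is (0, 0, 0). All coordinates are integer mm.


cube([1950, 2280, 109]);


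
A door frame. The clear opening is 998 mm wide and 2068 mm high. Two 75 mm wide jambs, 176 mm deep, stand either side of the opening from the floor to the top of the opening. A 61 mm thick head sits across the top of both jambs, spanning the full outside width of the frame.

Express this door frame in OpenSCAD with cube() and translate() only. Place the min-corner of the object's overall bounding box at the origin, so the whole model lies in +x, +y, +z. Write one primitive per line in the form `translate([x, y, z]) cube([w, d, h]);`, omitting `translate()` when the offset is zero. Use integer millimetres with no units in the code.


cube([75, 176, 2068]);
translate([1073, 0, 0]) cube([75, 176, 2068]);
translate([0, 0, 2068]) cube([1148, 176, 61]);


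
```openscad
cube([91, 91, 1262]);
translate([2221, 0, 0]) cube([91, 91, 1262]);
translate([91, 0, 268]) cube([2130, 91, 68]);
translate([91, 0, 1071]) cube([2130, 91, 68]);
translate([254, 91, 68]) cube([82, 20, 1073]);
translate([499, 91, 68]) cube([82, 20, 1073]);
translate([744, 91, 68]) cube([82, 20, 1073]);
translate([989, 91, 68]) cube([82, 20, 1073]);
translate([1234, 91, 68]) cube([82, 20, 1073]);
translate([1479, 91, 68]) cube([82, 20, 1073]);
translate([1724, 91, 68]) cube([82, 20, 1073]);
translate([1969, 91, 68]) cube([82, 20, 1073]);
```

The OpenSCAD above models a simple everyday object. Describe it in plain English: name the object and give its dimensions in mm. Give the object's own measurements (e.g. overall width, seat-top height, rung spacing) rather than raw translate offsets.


A fence section. Two 91×91 mm posts, 1262 mm tall, stand on the floor with a clear span of 2130 mm between their inner faces. Two horizontal rails of 91×68 mm section span the gap between the posts with their undersides at z = 268 mm and z = 1071 mm, flush with the posts' −y face. 8 pickets, each 82 mm wide, 20 mm thick and 1073 mm tall, are fixed to the +y face of the rails with their bottoms at z = 68 mm, spaced across the span with a 163 mm gap after the −x post and between neighbouring pickets, with 170 mm left before the +x post.


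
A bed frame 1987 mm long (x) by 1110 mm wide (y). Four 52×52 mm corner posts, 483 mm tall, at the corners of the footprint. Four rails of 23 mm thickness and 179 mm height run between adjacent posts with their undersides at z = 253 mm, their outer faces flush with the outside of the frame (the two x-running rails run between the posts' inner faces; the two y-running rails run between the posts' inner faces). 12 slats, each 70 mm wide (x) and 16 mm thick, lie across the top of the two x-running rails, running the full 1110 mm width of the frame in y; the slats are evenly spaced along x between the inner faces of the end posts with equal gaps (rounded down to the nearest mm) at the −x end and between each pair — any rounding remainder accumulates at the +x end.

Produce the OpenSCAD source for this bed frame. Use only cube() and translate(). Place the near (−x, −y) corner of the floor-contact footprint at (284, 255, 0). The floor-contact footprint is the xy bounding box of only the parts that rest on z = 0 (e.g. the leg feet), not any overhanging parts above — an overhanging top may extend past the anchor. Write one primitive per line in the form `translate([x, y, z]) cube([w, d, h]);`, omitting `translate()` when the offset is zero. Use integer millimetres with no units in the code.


translate([284, 255, 0]) cube([52, 52, 483]);
translate([284, 1313, 0]) cube([52, 52, 483]);
translate([2219, 255, 0]) cube([52, 52, 483]);
translate([2219, 1313, 0]) cube([52, 52, 483]);
translate([336, 255, 253]) cube([1883, 23, 179]);
translate([336, 1342, 253]) cube([1883, 23, 179]);
translate([284, 307, 253]) cube([23, 1006, 179]);
translate([2248, 307, 253]) cube([23, 1006, 179]);
translate([416, 255, 432]) cube([70, 1110, 16]);
translate([566, 255, 432]) cube([70, 1110, 16]);
translate([716, 255, 432]) cube([70, 1110, 16]);
translate([866, 255, 432]) cube([70, 1110, 16]);
translate([1016, 255, 432]) cube([70, 1110, 16]);
translate([1166, 255, 432]) cube([70, 1110, 16]);
translate([1316, 255, 432]) cube([70, 1110, 16]);
translate([1466, 255, 432]) cube([70, 1110, 16]);
translate([1616, 255, 432]) cube([70, 1110, 16]);
translate([1766, 255, 432]) cube([70, 1110, 16]);
translate([1916, 255, 432]) cube([70, 1110, 16]);
translate([2066, 255, 432]) cube([70, 1110, 16]);


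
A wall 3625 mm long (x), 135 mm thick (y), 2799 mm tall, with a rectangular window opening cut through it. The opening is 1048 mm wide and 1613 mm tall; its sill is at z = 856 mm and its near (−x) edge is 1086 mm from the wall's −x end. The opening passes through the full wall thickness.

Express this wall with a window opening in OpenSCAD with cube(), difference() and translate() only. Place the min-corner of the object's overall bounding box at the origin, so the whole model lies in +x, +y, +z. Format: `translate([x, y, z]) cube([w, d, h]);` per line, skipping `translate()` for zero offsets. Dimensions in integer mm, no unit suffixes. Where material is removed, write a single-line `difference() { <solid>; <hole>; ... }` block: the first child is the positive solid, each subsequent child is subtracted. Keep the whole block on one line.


difference() { cube([3625, 135, 2799]); translate([1086, 0, 856]) cube([1048, 135, 1613]); }


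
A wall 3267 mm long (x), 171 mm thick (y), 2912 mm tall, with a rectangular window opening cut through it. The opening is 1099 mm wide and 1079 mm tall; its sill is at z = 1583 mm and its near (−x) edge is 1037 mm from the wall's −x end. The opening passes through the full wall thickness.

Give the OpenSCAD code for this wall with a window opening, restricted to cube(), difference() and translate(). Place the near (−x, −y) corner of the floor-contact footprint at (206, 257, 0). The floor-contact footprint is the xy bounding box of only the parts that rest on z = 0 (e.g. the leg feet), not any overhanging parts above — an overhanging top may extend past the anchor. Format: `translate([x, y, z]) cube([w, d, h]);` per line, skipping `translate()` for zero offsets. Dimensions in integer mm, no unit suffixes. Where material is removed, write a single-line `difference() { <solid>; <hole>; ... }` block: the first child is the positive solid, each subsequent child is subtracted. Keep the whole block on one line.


difference() { translate([206, 257, 0]) cube([3267, 171, 2912]); translate([1243, 257, 1583]) cube([1099, 171, 1079]); }


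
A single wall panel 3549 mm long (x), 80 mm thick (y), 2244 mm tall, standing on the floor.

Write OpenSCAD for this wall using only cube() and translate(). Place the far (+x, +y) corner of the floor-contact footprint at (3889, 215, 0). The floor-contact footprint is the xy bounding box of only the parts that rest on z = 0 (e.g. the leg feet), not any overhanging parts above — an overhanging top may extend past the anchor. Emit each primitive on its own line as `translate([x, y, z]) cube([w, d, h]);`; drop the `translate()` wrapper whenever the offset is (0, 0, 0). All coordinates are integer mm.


translate([340, 135, 0]) cube([3549, 80, 2244]);


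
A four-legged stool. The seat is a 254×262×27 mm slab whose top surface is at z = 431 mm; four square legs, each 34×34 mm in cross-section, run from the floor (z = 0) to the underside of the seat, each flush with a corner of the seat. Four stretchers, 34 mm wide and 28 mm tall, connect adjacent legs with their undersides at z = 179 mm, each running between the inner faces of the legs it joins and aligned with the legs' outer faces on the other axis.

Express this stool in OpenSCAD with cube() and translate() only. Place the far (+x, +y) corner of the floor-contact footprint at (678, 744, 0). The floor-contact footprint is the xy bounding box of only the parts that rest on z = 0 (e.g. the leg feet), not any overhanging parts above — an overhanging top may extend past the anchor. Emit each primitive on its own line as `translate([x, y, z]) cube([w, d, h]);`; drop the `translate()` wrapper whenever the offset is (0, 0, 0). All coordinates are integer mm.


translate([424, 482, 404]) cube([254, 262, 27]);
translate([424, 482, 0]) cube([34, 34, 404]);
translate([644, 482, 0]) cube([34, 34, 404]);
translate([424, 710, 0]) cube([34, 34, 404]);
translate([644, 710, 0]) cube([34, 34, 404]);
translate([458, 482, 179]) cube([186, 34, 28]);
translate([458, 710, 179]) cube([186, 34, 28]);
translate([424, 516, 179]) cube([34, 194, 28]);
translate([644, 516, 179]) cube([34, 194, 28]);


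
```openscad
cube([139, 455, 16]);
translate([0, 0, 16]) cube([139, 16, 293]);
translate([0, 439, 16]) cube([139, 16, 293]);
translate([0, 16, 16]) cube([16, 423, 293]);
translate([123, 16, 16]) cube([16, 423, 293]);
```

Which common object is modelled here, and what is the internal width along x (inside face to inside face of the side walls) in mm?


An open box. The internal width is 107 mm.

A 139×455 base slab with four walls standing on it — an open box. The base is 139 mm wide and the walls are 16 mm thick, so the internal width is 139 − 2 × 16 = 107 mm.


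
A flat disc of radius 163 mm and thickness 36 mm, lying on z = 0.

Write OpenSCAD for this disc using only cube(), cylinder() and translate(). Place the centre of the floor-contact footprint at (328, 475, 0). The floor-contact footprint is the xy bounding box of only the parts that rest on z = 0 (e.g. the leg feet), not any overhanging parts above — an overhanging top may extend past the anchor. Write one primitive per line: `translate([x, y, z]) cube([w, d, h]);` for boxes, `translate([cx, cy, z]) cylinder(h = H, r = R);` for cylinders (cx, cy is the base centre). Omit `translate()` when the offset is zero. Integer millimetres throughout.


translate([328, 475, 0]) cylinder(h = 36, r = 163);


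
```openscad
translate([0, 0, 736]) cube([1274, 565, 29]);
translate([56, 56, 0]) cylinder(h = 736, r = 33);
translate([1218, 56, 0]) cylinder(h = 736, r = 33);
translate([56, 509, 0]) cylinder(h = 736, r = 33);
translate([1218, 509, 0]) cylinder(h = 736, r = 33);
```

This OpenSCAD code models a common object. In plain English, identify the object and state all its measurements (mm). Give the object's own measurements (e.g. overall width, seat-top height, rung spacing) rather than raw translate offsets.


A table: top 1274 mm (x) × 565 mm (y), 29 mm thick, upper face at z = 765 mm, on four round legs of 66 mm diameter, each leg's bounding box inset 23 mm from the nearest pair of top edges from z = 0 to the bottom of the top.


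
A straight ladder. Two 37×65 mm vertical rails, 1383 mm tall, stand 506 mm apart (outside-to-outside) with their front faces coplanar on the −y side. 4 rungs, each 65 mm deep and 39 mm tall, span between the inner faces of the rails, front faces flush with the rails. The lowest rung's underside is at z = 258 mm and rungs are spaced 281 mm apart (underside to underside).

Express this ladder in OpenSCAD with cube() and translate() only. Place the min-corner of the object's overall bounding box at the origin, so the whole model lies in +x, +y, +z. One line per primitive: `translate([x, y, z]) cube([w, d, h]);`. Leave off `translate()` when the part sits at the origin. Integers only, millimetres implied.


// rung span = 506 - 2*37 = 432
// rung[k] z = 258 + k*281
cube([37, 65, 1383]);
translate([469, 0, 0]) cube([37, 65, 1383]);
translate([37, 0, 258]) cube([432, 65, 39]);
translate([37, 0, 539]) cube([432, 65, 39]);
translate([37, 0, 820]) cube([432, 65, 39]);
translate([37, 0, 1101]) cube([432, 65, 39]);


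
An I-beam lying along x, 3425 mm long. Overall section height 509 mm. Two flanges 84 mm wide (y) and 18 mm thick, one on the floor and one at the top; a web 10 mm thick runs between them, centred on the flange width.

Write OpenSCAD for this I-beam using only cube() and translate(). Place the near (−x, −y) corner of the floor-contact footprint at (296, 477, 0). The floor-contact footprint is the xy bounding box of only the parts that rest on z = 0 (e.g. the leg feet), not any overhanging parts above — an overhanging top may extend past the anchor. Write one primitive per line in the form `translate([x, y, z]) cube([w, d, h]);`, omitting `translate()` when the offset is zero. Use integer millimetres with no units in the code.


translate([296, 477, 0]) cube([3425, 84, 18]);
translate([296, 514, 18]) cube([3425, 10, 473]);
translate([296, 477, 491]) cube([3425, 84, 18]);


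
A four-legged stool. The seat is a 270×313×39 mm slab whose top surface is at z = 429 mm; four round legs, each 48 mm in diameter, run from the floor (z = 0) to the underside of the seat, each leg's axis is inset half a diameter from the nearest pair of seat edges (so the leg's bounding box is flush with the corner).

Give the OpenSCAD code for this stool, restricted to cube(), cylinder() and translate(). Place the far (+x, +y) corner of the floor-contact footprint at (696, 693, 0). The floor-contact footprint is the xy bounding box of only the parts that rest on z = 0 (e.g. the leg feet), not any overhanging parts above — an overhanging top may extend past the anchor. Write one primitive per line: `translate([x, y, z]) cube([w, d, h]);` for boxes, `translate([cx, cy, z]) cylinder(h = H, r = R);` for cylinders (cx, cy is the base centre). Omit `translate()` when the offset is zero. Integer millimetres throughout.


// leg_h = 429 - 39 = 390
translate([426, 380, 390]) cube([270, 313, 39]);
translate([450, 404, 0]) cylinder(h = 390, r = 24);
translate([672, 404, 0]) cylinder(h = 390, r = 24);
translate([450, 669, 0]) cylinder(h = 390, r = 24);
translate([672, 669, 0]) cylinder(h = 390, r = 24);


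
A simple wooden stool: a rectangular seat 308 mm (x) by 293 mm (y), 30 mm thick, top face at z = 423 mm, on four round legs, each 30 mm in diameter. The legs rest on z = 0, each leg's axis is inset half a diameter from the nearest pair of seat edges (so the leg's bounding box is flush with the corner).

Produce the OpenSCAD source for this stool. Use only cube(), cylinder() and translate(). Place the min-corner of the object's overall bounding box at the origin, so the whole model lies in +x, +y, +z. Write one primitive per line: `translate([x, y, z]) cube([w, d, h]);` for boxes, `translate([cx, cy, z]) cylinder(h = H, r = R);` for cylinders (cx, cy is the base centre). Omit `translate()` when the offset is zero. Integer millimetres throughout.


// leg_h = 423 - 30 = 393
translate([0, 0, 393]) cube([308, 293, 30]);
translate([15, 15, 0]) cylinder(h = 393, r = 15);
translate([293, 15, 0]) cylinder(h = 393, r = 15);
translate([15, 278, 0]) cylinder(h = 393, r = 15);
translate([293, 278, 0]) cylinder(h = 393, r = 15);


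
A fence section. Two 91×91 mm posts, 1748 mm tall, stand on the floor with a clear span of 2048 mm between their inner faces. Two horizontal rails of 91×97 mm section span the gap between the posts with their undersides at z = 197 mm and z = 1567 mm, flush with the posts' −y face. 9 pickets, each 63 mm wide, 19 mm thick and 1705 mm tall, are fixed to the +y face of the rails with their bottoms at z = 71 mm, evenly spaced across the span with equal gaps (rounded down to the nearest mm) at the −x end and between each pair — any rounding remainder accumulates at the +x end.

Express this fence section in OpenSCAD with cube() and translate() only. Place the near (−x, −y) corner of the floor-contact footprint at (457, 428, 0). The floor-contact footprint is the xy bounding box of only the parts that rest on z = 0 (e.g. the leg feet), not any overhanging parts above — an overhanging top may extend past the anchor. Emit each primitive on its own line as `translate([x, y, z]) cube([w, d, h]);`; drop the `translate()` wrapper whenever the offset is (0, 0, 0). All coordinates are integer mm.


translate([457, 428, 0]) cube([91, 91, 1748]);
translate([2596, 428, 0]) cube([91, 91, 1748]);
translate([548, 428, 197]) cube([2048, 91, 97]);
translate([548, 428, 1567]) cube([2048, 91, 97]);
translate([696, 519, 71]) cube([63, 19, 1705]);
translate([907, 519, 71]) cube([63, 19, 1705]);
translate([1118, 519, 71]) cube([63, 19, 1705]);
translate([1329, 519, 71]) cube([63, 19, 1705]);
translate([1540, 519, 71]) cube([63, 19, 1705]);
translate([1751, 519, 71]) cube([63, 19, 1705]);
translate([1962, 519, 71]) cube([63, 19, 1705]);
translate([2173, 519, 71]) cube([63, 19, 1705]);
translate([2384, 519, 71]) cube([63, 19, 1705]);


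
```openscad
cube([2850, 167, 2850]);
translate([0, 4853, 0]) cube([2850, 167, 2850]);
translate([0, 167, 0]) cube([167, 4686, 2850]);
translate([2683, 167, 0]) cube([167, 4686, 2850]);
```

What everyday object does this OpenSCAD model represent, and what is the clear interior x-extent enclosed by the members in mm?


A house (or room) frame. The interior width is 2516 mm.

Four 2850 mm walls enclosing a rectangle with no floor or roof — a room or house frame. Outside width is 2850 mm and wall thickness is 167 mm, so the interior width is 2850 − 2 × 167 = 2516 mm.


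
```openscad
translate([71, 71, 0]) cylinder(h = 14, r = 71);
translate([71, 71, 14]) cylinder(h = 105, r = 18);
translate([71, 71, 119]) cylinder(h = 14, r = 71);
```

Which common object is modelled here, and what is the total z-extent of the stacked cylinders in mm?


A spool. The overall height is 133 mm.

Three coaxial cylinders, large–small–large — a spool. Two 14 mm flanges and a 105 mm core give 14 + 105 + 14 = 133 mm.


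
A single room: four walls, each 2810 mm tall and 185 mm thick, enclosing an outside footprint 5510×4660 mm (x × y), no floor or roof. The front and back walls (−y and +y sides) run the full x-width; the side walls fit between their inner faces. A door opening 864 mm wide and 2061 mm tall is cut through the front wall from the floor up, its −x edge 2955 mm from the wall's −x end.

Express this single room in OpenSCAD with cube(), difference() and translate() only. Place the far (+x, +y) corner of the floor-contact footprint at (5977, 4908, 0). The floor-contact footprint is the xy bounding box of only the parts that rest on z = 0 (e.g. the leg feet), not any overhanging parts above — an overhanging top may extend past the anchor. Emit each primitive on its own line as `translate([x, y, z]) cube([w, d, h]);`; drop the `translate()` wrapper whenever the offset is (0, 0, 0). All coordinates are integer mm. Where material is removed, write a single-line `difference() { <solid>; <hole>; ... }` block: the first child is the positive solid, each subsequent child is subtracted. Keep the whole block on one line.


difference() { translate([467, 248, 0]) cube([5510, 185, 2810]); translate([3422, 248, 0]) cube([864, 185, 2061]); }
translate([467, 4723, 0]) cube([5510, 185, 2810]);
translate([467, 433, 0]) cube([185, 4290, 2810]);
translate([5792, 433, 0]) cube([185, 4290, 2810]);


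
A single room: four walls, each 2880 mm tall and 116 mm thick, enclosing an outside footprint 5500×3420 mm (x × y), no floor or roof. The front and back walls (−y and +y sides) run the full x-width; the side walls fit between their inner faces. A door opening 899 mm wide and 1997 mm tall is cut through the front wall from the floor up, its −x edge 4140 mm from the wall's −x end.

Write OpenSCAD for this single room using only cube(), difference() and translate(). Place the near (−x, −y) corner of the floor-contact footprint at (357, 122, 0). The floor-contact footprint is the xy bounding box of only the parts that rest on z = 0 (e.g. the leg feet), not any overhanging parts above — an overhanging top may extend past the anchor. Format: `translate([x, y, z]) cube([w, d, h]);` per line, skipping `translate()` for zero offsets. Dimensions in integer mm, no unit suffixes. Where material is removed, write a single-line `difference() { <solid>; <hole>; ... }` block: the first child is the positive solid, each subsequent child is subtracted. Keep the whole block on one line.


difference() { translate([357, 122, 0]) cube([5500, 116, 2880]); translate([4497, 122, 0]) cube([899, 116, 1997]); }
translate([357, 3426, 0]) cube([5500, 116, 2880]);
translate([357, 238, 0]) cube([116, 3188, 2880]);
translate([5741, 238, 0]) cube([116, 3188, 2880]);


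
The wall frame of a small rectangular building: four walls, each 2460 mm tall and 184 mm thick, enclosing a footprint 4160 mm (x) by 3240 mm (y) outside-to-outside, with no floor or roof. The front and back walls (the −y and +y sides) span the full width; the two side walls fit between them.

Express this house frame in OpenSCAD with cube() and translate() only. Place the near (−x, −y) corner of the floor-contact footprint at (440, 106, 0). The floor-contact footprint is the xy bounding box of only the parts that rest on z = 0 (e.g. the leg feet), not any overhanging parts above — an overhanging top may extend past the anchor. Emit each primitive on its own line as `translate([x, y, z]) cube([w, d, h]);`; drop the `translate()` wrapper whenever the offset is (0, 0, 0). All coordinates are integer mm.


translate([440, 106, 0]) cube([4160, 184, 2460]);
translate([440, 3162, 0]) cube([4160, 184, 2460]);
translate([440, 290, 0]) cube([184, 2872, 2460]);
translate([4416, 290, 0]) cube([184, 2872, 2460]);


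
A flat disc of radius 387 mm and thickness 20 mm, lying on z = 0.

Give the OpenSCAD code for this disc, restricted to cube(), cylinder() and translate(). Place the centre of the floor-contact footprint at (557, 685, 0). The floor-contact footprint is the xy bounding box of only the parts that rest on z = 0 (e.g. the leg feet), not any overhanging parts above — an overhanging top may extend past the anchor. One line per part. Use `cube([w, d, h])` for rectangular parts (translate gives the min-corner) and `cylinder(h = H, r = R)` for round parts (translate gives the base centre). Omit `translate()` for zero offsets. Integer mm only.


translate([557, 685, 0]) cylinder(h = 20, r = 387);


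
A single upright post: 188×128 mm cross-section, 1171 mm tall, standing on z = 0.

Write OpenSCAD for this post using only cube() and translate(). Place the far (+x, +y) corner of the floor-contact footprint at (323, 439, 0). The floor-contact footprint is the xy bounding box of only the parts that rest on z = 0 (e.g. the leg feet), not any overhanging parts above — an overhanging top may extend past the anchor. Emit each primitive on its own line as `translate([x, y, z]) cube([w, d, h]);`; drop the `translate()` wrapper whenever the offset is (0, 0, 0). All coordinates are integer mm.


translate([135, 311, 0]) cube([188, 128, 1171]);


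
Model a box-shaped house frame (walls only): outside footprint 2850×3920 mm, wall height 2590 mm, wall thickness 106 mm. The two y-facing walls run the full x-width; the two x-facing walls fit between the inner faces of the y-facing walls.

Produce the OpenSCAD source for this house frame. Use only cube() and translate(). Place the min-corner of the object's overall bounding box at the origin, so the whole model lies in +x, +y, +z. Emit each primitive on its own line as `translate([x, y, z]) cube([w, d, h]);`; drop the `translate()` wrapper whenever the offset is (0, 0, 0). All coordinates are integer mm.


cube([2850, 106, 2590]);
translate([0, 3814, 0]) cube([2850, 106, 2590]);
translate([0, 106, 0]) cube([106, 3708, 2590]);
translate([2744, 106, 0]) cube([106, 3708, 2590]);


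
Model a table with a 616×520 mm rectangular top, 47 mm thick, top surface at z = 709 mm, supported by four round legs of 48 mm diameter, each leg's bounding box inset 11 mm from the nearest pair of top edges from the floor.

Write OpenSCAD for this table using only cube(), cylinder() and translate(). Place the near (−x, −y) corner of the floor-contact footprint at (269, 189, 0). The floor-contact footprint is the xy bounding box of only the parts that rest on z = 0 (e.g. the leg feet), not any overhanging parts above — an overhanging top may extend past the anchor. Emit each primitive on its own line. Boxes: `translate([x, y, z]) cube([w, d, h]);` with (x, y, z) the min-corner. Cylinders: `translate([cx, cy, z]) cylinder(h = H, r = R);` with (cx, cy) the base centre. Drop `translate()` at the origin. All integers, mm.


translate([258, 178, 662]) cube([616, 520, 47]);
translate([293, 213, 0]) cylinder(h = 662, r = 24);
translate([839, 213, 0]) cylinder(h = 662, r = 24);
translate([293, 663, 0]) cylinder(h = 662, r = 24);
translate([839, 663, 0]) cylinder(h = 662, r = 24);


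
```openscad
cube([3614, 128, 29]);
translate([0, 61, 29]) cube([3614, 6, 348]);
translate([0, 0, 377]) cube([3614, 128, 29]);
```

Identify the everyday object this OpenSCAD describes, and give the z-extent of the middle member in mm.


An I-beam. The web height is 348 mm.

Two wide flanges with a thin centred web — an I-beam. Overall 406 mm minus two 29 mm flanges gives a web of 406 − 2·29 = 348 mm.


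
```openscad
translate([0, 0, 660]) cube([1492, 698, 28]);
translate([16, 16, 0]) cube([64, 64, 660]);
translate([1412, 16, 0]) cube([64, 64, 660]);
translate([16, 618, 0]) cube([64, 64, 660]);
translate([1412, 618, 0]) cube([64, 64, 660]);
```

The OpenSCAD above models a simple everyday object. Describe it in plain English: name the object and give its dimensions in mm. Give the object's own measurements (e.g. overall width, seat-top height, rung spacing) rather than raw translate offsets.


A table: top 1492 mm (x) × 698 mm (y), 28 mm thick, upper face at z = 688 mm, on four 64×64 mm square legs, each inset 16 mm from the nearest pair of top edges from z = 0 to the bottom of the top.


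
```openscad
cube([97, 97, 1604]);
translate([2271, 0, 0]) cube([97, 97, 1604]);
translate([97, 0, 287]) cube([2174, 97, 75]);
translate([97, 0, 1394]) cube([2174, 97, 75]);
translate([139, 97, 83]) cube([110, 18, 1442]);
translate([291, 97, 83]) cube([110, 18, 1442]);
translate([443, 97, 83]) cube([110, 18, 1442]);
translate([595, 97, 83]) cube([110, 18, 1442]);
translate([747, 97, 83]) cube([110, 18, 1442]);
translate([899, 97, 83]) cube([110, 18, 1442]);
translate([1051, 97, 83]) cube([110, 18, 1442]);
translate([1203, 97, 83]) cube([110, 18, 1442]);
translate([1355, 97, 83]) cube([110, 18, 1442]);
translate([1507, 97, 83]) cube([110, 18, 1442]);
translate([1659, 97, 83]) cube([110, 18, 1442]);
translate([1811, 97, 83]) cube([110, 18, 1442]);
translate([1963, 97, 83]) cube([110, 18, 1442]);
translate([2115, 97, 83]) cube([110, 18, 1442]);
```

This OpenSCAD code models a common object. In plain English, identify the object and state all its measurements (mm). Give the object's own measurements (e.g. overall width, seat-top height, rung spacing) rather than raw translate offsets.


A fence section. Two 97×97 mm posts, 1604 mm tall, stand on the floor with a clear span of 2174 mm between their inner faces. Two horizontal rails of 97×75 mm section span the gap between the posts with their undersides at z = 287 mm and z = 1394 mm, flush with the posts' −y face. 14 pickets, each 110 mm wide, 18 mm thick and 1442 mm tall, are fixed to the +y face of the rails with their bottoms at z = 83 mm, spaced across the span with a 42 mm gap after the −x post and between neighbouring pickets, with 46 mm left before the +x post.


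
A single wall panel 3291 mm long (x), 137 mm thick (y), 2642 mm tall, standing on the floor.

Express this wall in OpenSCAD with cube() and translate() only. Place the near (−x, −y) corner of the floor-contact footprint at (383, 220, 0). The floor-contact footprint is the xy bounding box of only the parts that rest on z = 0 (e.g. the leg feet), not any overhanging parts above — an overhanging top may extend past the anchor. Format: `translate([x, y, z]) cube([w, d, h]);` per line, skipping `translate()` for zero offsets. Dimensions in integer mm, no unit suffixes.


translate([383, 220, 0]) cube([3291, 137, 2642]);


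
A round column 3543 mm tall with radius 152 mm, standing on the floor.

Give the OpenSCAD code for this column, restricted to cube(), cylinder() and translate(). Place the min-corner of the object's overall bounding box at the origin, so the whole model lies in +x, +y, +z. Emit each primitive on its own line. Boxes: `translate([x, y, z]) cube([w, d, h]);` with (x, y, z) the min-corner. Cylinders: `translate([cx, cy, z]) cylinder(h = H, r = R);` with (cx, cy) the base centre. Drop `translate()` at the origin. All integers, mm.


translate([152, 152, 0]) cylinder(h = 3543, r = 152);


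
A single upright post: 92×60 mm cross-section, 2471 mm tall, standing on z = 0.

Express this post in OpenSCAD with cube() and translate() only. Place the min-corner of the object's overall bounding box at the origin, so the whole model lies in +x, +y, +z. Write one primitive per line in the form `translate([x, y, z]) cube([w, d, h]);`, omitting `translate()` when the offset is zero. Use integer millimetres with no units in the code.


cube([92, 60, 2471]);


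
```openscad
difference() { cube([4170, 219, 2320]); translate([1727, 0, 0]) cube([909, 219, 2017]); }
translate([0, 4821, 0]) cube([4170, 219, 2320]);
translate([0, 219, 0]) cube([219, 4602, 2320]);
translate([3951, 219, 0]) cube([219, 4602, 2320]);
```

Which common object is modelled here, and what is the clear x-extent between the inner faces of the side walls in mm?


A single room. The interior width is 3732 mm.

Four walls enclosing a rectangle with a door in the front wall — a room. Outside width 4170 minus two 219 mm walls gives 3732 mm.


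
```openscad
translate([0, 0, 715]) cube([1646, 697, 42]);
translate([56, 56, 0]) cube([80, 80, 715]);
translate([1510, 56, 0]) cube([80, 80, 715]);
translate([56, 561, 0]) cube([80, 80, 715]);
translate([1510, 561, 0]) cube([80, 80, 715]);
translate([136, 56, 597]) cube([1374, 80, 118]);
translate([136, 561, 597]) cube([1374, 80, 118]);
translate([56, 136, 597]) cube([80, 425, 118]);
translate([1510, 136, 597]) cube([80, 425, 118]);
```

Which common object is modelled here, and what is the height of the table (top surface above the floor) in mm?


A table. The table height is 757 mm.

A 1646×697×42 slab sits at z = 715 on four 80 mm square posts — a table. The top surface is at 715 + 42 = 757 mm.


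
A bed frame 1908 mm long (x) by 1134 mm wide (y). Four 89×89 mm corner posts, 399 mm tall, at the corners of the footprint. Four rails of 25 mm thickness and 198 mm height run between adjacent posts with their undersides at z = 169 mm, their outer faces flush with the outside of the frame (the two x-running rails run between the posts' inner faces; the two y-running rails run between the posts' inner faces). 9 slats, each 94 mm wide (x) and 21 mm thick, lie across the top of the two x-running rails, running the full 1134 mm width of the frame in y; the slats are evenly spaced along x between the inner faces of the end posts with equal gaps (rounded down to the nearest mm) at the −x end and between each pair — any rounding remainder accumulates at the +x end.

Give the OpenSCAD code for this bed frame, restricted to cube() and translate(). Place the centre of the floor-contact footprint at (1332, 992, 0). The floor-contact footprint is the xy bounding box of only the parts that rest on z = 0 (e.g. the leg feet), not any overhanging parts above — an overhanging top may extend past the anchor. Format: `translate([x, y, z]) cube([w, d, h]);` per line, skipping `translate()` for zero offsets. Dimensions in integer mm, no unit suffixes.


// slat z = rail_z + rail_h = 169 + 198 = 367
// slat gap = ⌊(1730 − 9·94) / 10⌋ = 88
translate([378, 425, 0]) cube([89, 89, 399]);
translate([378, 1470, 0]) cube([89, 89, 399]);
translate([2197, 425, 0]) cube([89, 89, 399]);
translate([2197, 1470, 0]) cube([89, 89, 399]);
translate([467, 425, 169]) cube([1730, 25, 198]);
translate([467, 1534, 169]) cube([1730, 25, 198]);
translate([378, 514, 169]) cube([25, 956, 198]);
translate([2261, 514, 169]) cube([25, 956, 198]);
translate([555, 425, 367]) cube([94, 1134, 21]);
translate([737, 425, 367]) cube([94, 1134, 21]);
translate([919, 425, 367]) cube([94, 1134, 21]);
translate([1101, 425, 367]) cube([94, 1134, 21]);
translate([1283, 425, 367]) cube([94, 1134, 21]);
translate([1465, 425, 367]) cube([94, 1134, 21]);
translate([1647, 425, 367]) cube([94, 1134, 21]);
translate([1829, 425, 367]) cube([94, 1134, 21]);
translate([2011, 425, 367]) cube([94, 1134, 21]);
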